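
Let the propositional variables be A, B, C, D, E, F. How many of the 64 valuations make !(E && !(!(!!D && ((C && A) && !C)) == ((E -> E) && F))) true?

48

Initial set: {!(E && !(!(!!D && ((C && A) && !C)) == ((E -> E) && F)))}.
!(E && !(!(!!D && ((C && A) && !C)) == ((E -> E) && F))): β-rule — branch into !E  //  !!(!(!!D && ((C && A) && !C)) == ((E -> E) && F)).
  branch 1 (add !E):
    ○ open, literals {E=F}.
  branch 2 (add !!(!(!!D && ((C && A) && !C)) == ((E -> E) && F))):
    !!(!(!!D && ((C && A) && !C)) == ((E -> E) && F)): β-rule — branch into !(!!D && ((C && A) && !C)), ((E -> E) && F)  //  !!(!!D && ((C && A) && !C)), !((E -> E) && F).
      branch 2.1 (add !(!!D && ((C && A) && !C)), ((E -> E) && F)):
        ((E -> E) && F): α-rule — add (E -> E), F.
        !(!!D && ((C && A) && !C)): β-rule — branch into !!!D  //  !((C && A) && !C).
          branch 2.1.1 (add !!!D):
            !!!D: drop double negation, giving !D.
            (E -> E): β-rule — branch into !E  //  E.
              branch 2.1.1.1 (add !E):
                ○ open, literals {D=F, E=F, F=T}.
              branch 2.1.1.2 (add E):
                ○ open, literals {D=F, E=T, F=T}.
          branch 2.1.2 (add !((C && A) && !C)):
            (E -> E): β-rule — branch into !E  //  E.
              branch 2.1.2.1 (add !E):
                !((C && A) && !C): β-rule — branch into !(C && A)  //  !!C.
                  branch 2.1.2.1.1 (add !(C && A)):
                    !(C && A): β-rule — branch into !C  //  !A.
                      branch 2.1.2.1.1.1 (add !C):
                        ○ open, literals {C=F, E=F, F=T}.
                      branch 2.1.2.1.1.2 (add !A):
                        ○ open, literals {A=F, E=F, F=T}.
                  branch 2.1.2.1.2 (add !!C):
                    ○ open, literals {C=T, E=F, F=T}.
              branch 2.1.2.2 (add E):
                !((C && A) && !C): β-rule — branch into !(C && A)  //  !!C.
                  branch 2.1.2.2.1 (add !(C && A)):
                    !(C && A): β-rule — branch into !C  //  !A.
                      branch 2.1.2.2.1.1 (add !C):
                        ○ open, literals {C=F, E=T, F=T}.
                      branch 2.1.2.2.1.2 (add !A):
                        ○ open, literals {A=F, E=T, F=T}.
                  branch 2.1.2.2.2 (add !!C):
                    ○ open, literals {C=T, E=T, F=T}.
      branch 2.2 (add !!(!!D && ((C && A) && !C)), !((E -> E) && F)):
        !!(!!D && ((C && A) && !C)): α-rule — add !!D, ((C && A) && !C).
        !!D: drop double negation, giving D.
        ((C && A) && !C): α-rule — add (C && A), !C.
        (C && A): α-rule — add C, A.
        × closes — contains both C and !C.
1 branch closed, 9 open.
Each open branch fixes some atoms; the unmentioned ones are free. Counting distinct full assignments: branch {E=F} (A, B, C, D, F) contributes 32 new; branch {D=F, E=F, F=T} (A, B, C) contributes 0 new; branch {D=F, E=T, F=T} (A, B, C) contributes 8 new; branch {C=F, E=F, F=T} (A, B, D) contributes 0 new; branch {A=F, E=F, F=T} (B, C, D) contributes 0 new; branch {C=T, E=F, F=T} (A, B, D) contributes 0 new; branch {C=F, E=T, F=T} (A, B, D) contributes 4 new; branch {A=F, E=T, F=T} (B, C, D) contributes 2 new; branch {C=T, E=T, F=T} (A, B, D) contributes 2 new. Total: 48.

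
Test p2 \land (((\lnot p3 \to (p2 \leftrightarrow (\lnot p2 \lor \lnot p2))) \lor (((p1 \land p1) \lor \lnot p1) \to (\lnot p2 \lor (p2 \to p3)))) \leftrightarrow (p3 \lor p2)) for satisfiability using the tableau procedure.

Satisfiable

Initial set: {(p2 \land (((\lnot p3 \to (p2 \leftrightarrow (\lnot p2 \lor \lnot p2))) \lor (((p1 \land p1) \lor \lnot p1) \to (\lnot p2 \lor (p2 \to p3)))) \leftrightarrow (p3 \lor p2)))}.
(p2 \land (((\lnot p3 \to (p2 \leftrightarrow (\lnot p2 \lor \lnot p2))) \lor (((p1 \land p1) \lor \lnot p1) \to (\lnot p2 \lor (p2 \to p3)))) \leftrightarrow (p3 \lor p2))): α-rule — add p2, (((\lnot p3 \to (p2 \leftrightarrow (\lnot p2 \lor \lnot p2))) \lor (((p1 \land p1) \lor \lnot p1) \to (\lnot p2 \lor (p2 \to p3)))) \leftrightarrow (p3 \lor p2)).
(((\lnot p3 \to (p2 \leftrightarrow (\lnot p2 \lor \lnot p2))) \lor (((p1 \land p1) \lor \lnot p1) \to (\lnot p2 \lor (p2 \to p3)))) \leftrightarrow (p3 \lor p2)): β-rule — branch into ((\lnot p3 \to (p2 \leftrightarrow (\lnot p2 \lor \lnot p2))) \lor (((p1 \land p1) \lor \lnot p1) \to (\lnot p2 \lor (p2 \to p3)))), (p3 \lor p2)  //  \lnot ((\lnot p3 \to (p2 \leftrightarrow (\lnot p2 \lor \lnot p2))) \lor (((p1 \land p1) \lor \lnot p1) \to (\lnot p2 \lor (p2 \to p3)))), \lnot (p3 \lor p2).
  branch 1 (add ((\lnot p3 \to (p2 \leftrightarrow (\lnot p2 \lor \lnot p2))) \lor (((p1 \land p1) \lor \lnot p1) \to (\lnot p2 \lor (p2 \to p3)))), (p3 \lor p2)):
    ((\lnot p3 \to (p2 \leftrightarrow (\lnot p2 \lor \lnot p2))) \lor (((p1 \land p1) \lor \lnot p1) \to (\lnot p2 \lor (p2 \to p3)))): β-rule — branch into (\lnot p3 \to (p2 \leftrightarrow (\lnot p2 \lor \lnot p2)))  //  (((p1 \land p1) \lor \lnot p1) \to (\lnot p2 \lor (p2 \to p3))).
      branch 1.1 (add (\lnot p3 \to (p2 \leftrightarrow (\lnot p2 \lor \lnot p2)))):
        (p3 \lor p2): β-rule — branch into p3  //  p2.
          branch 1.1.1 (add p3):
            (\lnot p3 \to (p2 \leftrightarrow (\lnot p2 \lor \lnot p2))): β-rule — branch into \lnot \lnot p3  //  (p2 \leftrightarrow (\lnot p2 \lor \lnot p2)).
              branch 1.1.1.1 (add \lnot \lnot p3):
                ○ open, literals {p2=T, p3=T}.
              branch 1.1.1.2 (add (p2 \leftrightarrow (\lnot p2 \lor \lnot p2))):
                (p2 \leftrightarrow (\lnot p2 \lor \lnot p2)): β-rule — branch into p2, (\lnot p2 \lor \lnot p2)  //  \lnot p2, \lnot (\lnot p2 \lor \lnot p2).
                  branch 1.1.1.2.1 (add p2, (\lnot p2 \lor \lnot p2)):
                    (\lnot p2 \lor \lnot p2): β-rule — branch into \lnot p2  //  \lnot p2.
                      branch 1.1.1.2.1.1 (add \lnot p2):
                        × closes — contains both p2 and \lnot p2.
                      branch 1.1.1.2.1.2 (add \lnot p2):
                        × closes — contains both p2 and \lnot p2.
                  branch 1.1.1.2.2 (add \lnot p2, \lnot (\lnot p2 \lor \lnot p2)):
                    × closes — contains both p2 and \lnot p2.
          branch 1.1.2 (add p2):
            (\lnot p3 \to (p2 \leftrightarrow (\lnot p2 \lor \lnot p2))): β-rule — branch into \lnot \lnot p3  //  (p2 \leftrightarrow (\lnot p2 \lor \lnot p2)).
              branch 1.1.2.1 (add \lnot \lnot p3):
                ○ open, literals {p2=T, p3=T}.
              branch 1.1.2.2 (add (p2 \leftrightarrow (\lnot p2 \lor \lnot p2))):
                (p2 \leftrightarrow (\lnot p2 \lor \lnot p2)): β-rule — branch into p2, (\lnot p2 \lor \lnot p2)  //  \lnot p2, \lnot (\lnot p2 \lor \lnot p2).
                  branch 1.1.2.2.1 (add p2, (\lnot p2 \lor \lnot p2)):
                    (\lnot p2 \lor \lnot p2): β-rule — branch into \lnot p2  //  \lnot p2.
                      branch 1.1.2.2.1.1 (add \lnot p2):
                        × closes — contains both p2 and \lnot p2.
                      branch 1.1.2.2.1.2 (add \lnot p2):
                        × closes — contains both p2 and \lnot p2.
                  branch 1.1.2.2.2 (add \lnot p2, \lnot (\lnot p2 \lor \lnot p2)):
                    × closes — contains both p2 and \lnot p2.
      branch 1.2 (add (((p1 \land p1) \lor \lnot p1) \to (\lnot p2 \lor (p2 \to p3)))):
        (p3 \lor p2): β-rule — branch into p3  //  p2.
          branch 1.2.1 (add p3):
            (((p1 \land p1) \lor \lnot p1) \to (\lnot p2 \lor (p2 \to p3))): β-rule — branch into \lnot ((p1 \land p1) \lor \lnot p1)  //  (\lnot p2 \lor (p2 \to p3)).
              branch 1.2.1.1 (add \lnot ((p1 \land p1) \lor \lnot p1)):
                \lnot ((p1 \land p1) \lor \lnot p1): α-rule — add \lnot (p1 \land p1), \lnot \lnot p1.
                \lnot (p1 \land p1): β-rule — branch into \lnot p1  //  \lnot p1.
                  branch 1.2.1.1.1 (add \lnot p1):
                    × closes — contains both p1 and \lnot p1.
                  branch 1.2.1.1.2 (add \lnot p1):
                    × closes — contains both p1 and \lnot p1.
              branch 1.2.1.2 (add (\lnot p2 \lor (p2 \to p3))):
                (\lnot p2 \lor (p2 \to p3)): β-rule — branch into \lnot p2  //  (p2 \to p3).
                  branch 1.2.1.2.1 (add \lnot p2):
                    × closes — contains both p2 and \lnot p2.
                  branch 1.2.1.2.2 (add (p2 \to p3)):
                    (p2 \to p3): β-rule — branch into \lnot p2  //  p3.
                      branch 1.2.1.2.2.1 (add \lnot p2):
                        × closes — contains both p2 and \lnot p2.
                      branch 1.2.1.2.2.2 (add p3):
                        ○ open, literals {p2=T, p3=T}.
          branch 1.2.2 (add p2):
            (((p1 \land p1) \lor \lnot p1) \to (\lnot p2 \lor (p2 \to p3))): β-rule — branch into \lnot ((p1 \land p1) \lor \lnot p1)  //  (\lnot p2 \lor (p2 \to p3)).
              branch 1.2.2.1 (add \lnot ((p1 \land p1) \lor \lnot p1)):
                \lnot ((p1 \land p1) \lor \lnot p1): α-rule — add \lnot (p1 \land p1), \lnot \lnot p1.
                \lnot (p1 \land p1): β-rule — branch into \lnot p1  //  \lnot p1.
                  branch 1.2.2.1.1 (add \lnot p1):
                    × closes — contains both p1 and \lnot p1.
                  branch 1.2.2.1.2 (add \lnot p1):
                    × closes — contains both p1 and \lnot p1.
              branch 1.2.2.2 (add (\lnot p2 \lor (p2 \to p3))):
                (\lnot p2 \lor (p2 \to p3)): β-rule — branch into \lnot p2  //  (p2 \to p3).
                  branch 1.2.2.2.1 (add \lnot p2):
                    × closes — contains both p2 and \lnot p2.
                  branch 1.2.2.2.2 (add (p2 \to p3)):
                    (p2 \to p3): β-rule — branch into \lnot p2  //  p3.
                      branch 1.2.2.2.2.1 (add \lnot p2):
                        × closes — contains both p2 and \lnot p2.
                      branch 1.2.2.2.2.2 (add p3):
                        ○ open, literals {p2=T, p3=T}.
  branch 2 (add \lnot ((\lnot p3 \to (p2 \leftrightarrow (\lnot p2 \lor \lnot p2))) \lor (((p1 \land p1) \lor \lnot p1) \to (\lnot p2 \lor (p2 \to p3)))), \lnot (p3 \lor p2)):
    \lnot ((\lnot p3 \to (p2 \leftrightarrow (\lnot p2 \lor \lnot p2))) \lor (((p1 \land p1) \lor \lnot p1) \to (\lnot p2 \lor (p2 \to p3)))): α-rule — add \lnot (\lnot p3 \to (p2 \leftrightarrow (\lnot p2 \lor \lnot p2))), \lnot (((p1 \land p1) \lor \lnot p1) \to (\lnot p2 \lor (p2 \to p3))).
    \lnot (p3 \lor p2): α-rule — add \lnot p3, \lnot p2.
    × closes — contains both p2 and \lnot p2.
15 branches closed, 4 open.
An open branch gives a satisfying assignment: p2=T, p3=T.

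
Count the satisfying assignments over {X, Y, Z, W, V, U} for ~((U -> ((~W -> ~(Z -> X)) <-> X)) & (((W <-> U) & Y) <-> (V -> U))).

Initial set: {~((U -> ((~W -> ~(Z -> X)) <-> X)) & (((W <-> U) & Y) <-> (V -> U)))}.
~((U -> ((~W -> ~(Z -> X)) <-> X)) & (((W <-> U) & Y) <-> (V -> U))): β-rule — branch into ~(U -> ((~W -> ~(Z -> X)) <-> X))  //  ~(((W <-> U) & Y) <-> (V -> U)).
  branch 1 (add ~(U -> ((~W -> ~(Z -> X)) <-> X))):
    ~(U -> ((~W -> ~(Z -> X)) <-> X)): α-rule — add U, ~((~W -> ~(Z -> X)) <-> X).
    ~((~W -> ~(Z -> X)) <-> X): β-rule — branch into (~W -> ~(Z -> X)), ~X  //  ~(~W -> ~(Z -> X)), X.
      branch 1.1 (add (~W -> ~(Z -> X)), ~X):
        (~W -> ~(Z -> X)): β-rule — branch into ~~W  //  ~(Z -> X).
          branch 1.1.1 (add ~~W):
            ○ open, literals {U=true, W=true, X=false}.
          branch 1.1.2 (add ~(Z -> X)):
            ~(Z -> X): α-rule — add Z, ~X.
            ○ open, literals {U=true, X=false, Z=true}.
      branch 1.2 (add ~(~W -> ~(Z -> X)), X):
        ~(~W -> ~(Z -> X)): α-rule — add ~W, ~~(Z -> X).
        ~~(Z -> X): β-rule — branch into ~Z  //  X.
          branch 1.2.1 (add ~Z):
            ○ open, literals {U=true, W=false, X=true, Z=false}.
          branch 1.2.2 (add X):
            ○ open, literals {U=true, W=false, X=true}.
  branch 2 (add ~(((W <-> U) & Y) <-> (V -> U))):
    ~(((W <-> U) & Y) <-> (V -> U)): β-rule — branch into ((W <-> U) & Y), ~(V -> U)  //  ~((W <-> U) & Y), (V -> U).
      branch 2.1 (add ((W <-> U) & Y), ~(V -> U)):
        ((W <-> U) & Y): α-rule — add (W <-> U), Y.
        ~(V -> U): α-rule — add V, ~U.
        (W <-> U): β-rule — branch into W, U  //  ~W, ~U.
          branch 2.1.1 (add W, U):
            × closes — contains both U and ~U.
          branch 2.1.2 (add ~W, ~U):
            ○ open, literals {U=false, V=true, W=false, Y=true}.
      branch 2.2 (add ~((W <-> U) & Y), (V -> U)):
        ~((W <-> U) & Y): β-rule — branch into ~(W <-> U)  //  ~Y.
          branch 2.2.1 (add ~(W <-> U)):
            (V -> U): β-rule — branch into ~V  //  U.
              branch 2.2.1.1 (add ~V):
                ~(W <-> U): β-rule — branch into W, ~U  //  ~W, U.
                  branch 2.2.1.1.1 (add W, ~U):
                    ○ open, literals {U=false, V=false, W=true}.
                  branch 2.2.1.1.2 (add ~W, U):
                    ○ open, literals {U=true, V=false, W=false}.
              branch 2.2.1.2 (add U):
                ~(W <-> U): β-rule — branch into W, ~U  //  ~W, U.
                  branch 2.2.1.2.1 (add W, ~U):
                    × closes — contains both U and ~U.
                  branch 2.2.1.2.2 (add ~W, U):
                    ○ open, literals {U=true, W=false}.
          branch 2.2.2 (add ~Y):
            (V -> U): β-rule — branch into ~V  //  U.
              branch 2.2.2.1 (add ~V):
                ○ open, literals {V=false, Y=false}.
              branch 2.2.2.2 (add U):
                ○ open, literals {U=true, Y=false}.
2 branches closed, 10 open.
Each open branch fixes some atoms; the unmentioned ones are free. Counting distinct full assignments: branch {U=true, W=true, X=false} (Y, Z, V) contributes 8 new; branch {U=true, X=false, Z=true} (Y, W, V) contributes 4 new; branch {U=true, W=false, X=true, Z=false} (Y, V) contributes 4 new; branch {U=true, W=false, X=true} (Y, Z, V) contributes 4 new; branch {U=false, V=true, W=false, Y=true} (X, Z) contributes 4 new; branch {U=false, V=false, W=true} (X, Y, Z) contributes 8 new; branch {U=true, V=false, W=false} (X, Y, Z) contributes 2 new; branch {U=true, W=false} (X, Y, Z, V) contributes 2 new; branch {V=false, Y=false} (X, Z, W, U) contributes 6 new; branch {U=true, Y=false} (X, Z, W, V) contributes 2 new. Total: 44.

44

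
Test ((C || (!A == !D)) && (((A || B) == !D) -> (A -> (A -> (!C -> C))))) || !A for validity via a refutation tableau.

Not valid

Assume the negation and expand:
Initial set: {!(((C || (!A == !D)) && (((A || B) == !D) -> (A -> (A -> (!C -> C))))) || !A)}.
!(((C || (!A == !D)) && (((A || B) == !D) -> (A -> (A -> (!C -> C))))) || !A): α-rule — add !((C || (!A == !D)) && (((A || B) == !D) -> (A -> (A -> (!C -> C))))), !!A.
!((C || (!A == !D)) && (((A || B) == !D) -> (A -> (A -> (!C -> C))))): β-rule — branch into !(C || (!A == !D))  //  !(((A || B) == !D) -> (A -> (A -> (!C -> C)))).
  branch 1 (add !(C || (!A == !D))):
    !(C || (!A == !D)): α-rule — add !C, !(!A == !D).
    !(!A == !D): β-rule — branch into !A, !!D  //  !!A, !D.
      branch 1.1 (add !A, !!D):
        × closes — contains both A and !A.
      branch 1.2 (add !!A, !D):
        ○ open, literals {A=true, C=false, D=false}.
  branch 2 (add !(((A || B) == !D) -> (A -> (A -> (!C -> C))))):
    !(((A || B) == !D) -> (A -> (A -> (!C -> C)))): α-rule — add ((A || B) == !D), !(A -> (A -> (!C -> C))).
    !(A -> (A -> (!C -> C))): α-rule — add A, !(A -> (!C -> C)).
    !(A -> (!C -> C)): α-rule — add A, !(!C -> C).
    !(!C -> C): α-rule — add !C, !C.
    ((A || B) == !D): β-rule — branch into (A || B), !D  //  !(A || B), !!D.
      branch 2.1 (add (A || B), !D):
        (A || B): β-rule — branch into A  //  B.
          branch 2.1.1 (add A):
            ○ open, literals {A=true, C=false, D=false}.
          branch 2.1.2 (add B):
            ○ open, literals {A=true, B=true, C=false, D=false}.
      branch 2.2 (add !(A || B), !!D):
        !(A || B): α-rule — add !A, !B.
        × closes — contains both A and !A.
2 branches closed, 3 open.
An open branch gives a countermodel: A=true, C=false, D=false (unmentioned atoms arbitrary); under it the original formula is false.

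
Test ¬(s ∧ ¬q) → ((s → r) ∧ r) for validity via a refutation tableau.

Not valid

Assume the negation and expand:
Initial set: {¬(¬(s ∧ ¬q) → ((s → r) ∧ r))}.
¬(¬(s ∧ ¬q) → ((s → r) ∧ r)): α-rule — add ¬(s ∧ ¬q), ¬((s → r) ∧ r).
¬(s ∧ ¬q): β-rule — branch into ¬s  //  ¬¬q.
  branch 1 (add ¬s):
    ¬((s → r) ∧ r): β-rule — branch into ¬(s → r)  //  ¬r.
      branch 1.1 (add ¬(s → r)):
        ¬(s → r): α-rule — add s, ¬r.
        × closes — contains both s and ¬s.
      branch 1.2 (add ¬r):
        ○ open, literals {r=F, s=F}.
  branch 2 (add ¬¬q):
    ¬((s → r) ∧ r): β-rule — branch into ¬(s → r)  //  ¬r.
      branch 2.1 (add ¬(s → r)):
        ¬(s → r): α-rule — add s, ¬r.
        ○ open, literals {q=T, r=F, s=T}.
      branch 2.2 (add ¬r):
        ○ open, literals {q=T, r=F}.
1 branch closed, 3 open.
An open branch gives a countermodel: r=F, s=F (unmentioned atoms arbitrary); under it the original formula is false.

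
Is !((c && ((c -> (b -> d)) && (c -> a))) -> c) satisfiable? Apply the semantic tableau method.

Initial set: {!((c && ((c -> (b -> d)) && (c -> a))) -> c)}.
!((c && ((c -> (b -> d)) && (c -> a))) -> c): α-rule — add (c && ((c -> (b -> d)) && (c -> a))), !c.
(c && ((c -> (b -> d)) && (c -> a))): α-rule — add c, ((c -> (b -> d)) && (c -> a)).
× closes — contains both c and !c.
All 1 branch closes.
Every branch closed; the formula is unsatisfiable.

Unsatisfiable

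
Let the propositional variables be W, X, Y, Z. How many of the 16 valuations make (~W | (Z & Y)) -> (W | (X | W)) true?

12

Initial set: {T ((~W | (Z & Y)) -> (W | (X | W)))}.
T ((~W | (Z & Y)) -> (W | (X | W))): β-rule — branch into F (~W | (Z & Y))  //  T (W | (X | W)).
  branch 1 (add F (~W | (Z & Y))):
    F (~W | (Z & Y)): α-rule — add F ~W, F (Z & Y).
    F (Z & Y): β-rule — branch into F Z  //  F Y.
      branch 1.1 (add F Z):
        ○ open, literals {W=true, Z=false}.
      branch 1.2 (add F Y):
        ○ open, literals {W=true, Y=false}.
  branch 2 (add T (W | (X | W))):
    T (W | (X | W)): β-rule — branch into T W  //  T (X | W).
      branch 2.1 (add T W):
        ○ open, literals {W=true}.
      branch 2.2 (add T (X | W)):
        T (X | W): β-rule — branch into T X  //  T W.
          branch 2.2.1 (add T X):
            ○ open, literals {X=true}.
          branch 2.2.2 (add T W):
            ○ open, literals {W=true}.
0 branches closed, 5 open.
Each open branch fixes some atoms; the unmentioned ones are free. Counting distinct full assignments: branch {W=true, Z=false} (X, Y) contributes 4 new; branch {W=true, Y=false} (X, Z) contributes 2 new; branch {W=true} (X, Y, Z) contributes 2 new; branch {X=true} (W, Y, Z) contributes 4 new; branch {W=true} (X, Y, Z) contributes 0 new. Total: 12.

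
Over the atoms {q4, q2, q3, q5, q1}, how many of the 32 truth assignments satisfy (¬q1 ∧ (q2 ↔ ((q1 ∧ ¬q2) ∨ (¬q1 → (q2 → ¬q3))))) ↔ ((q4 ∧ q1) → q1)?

Initial set: {((¬q1 ∧ (q2 ↔ ((q1 ∧ ¬q2) ∨ (¬q1 → (q2 → ¬q3))))) ↔ ((q4 ∧ q1) → q1))}.
((¬q1 ∧ (q2 ↔ ((q1 ∧ ¬q2) ∨ (¬q1 → (q2 → ¬q3))))) ↔ ((q4 ∧ q1) → q1)): β-rule — branch into (¬q1 ∧ (q2 ↔ ((q1 ∧ ¬q2) ∨ (¬q1 → (q2 → ¬q3))))), ((q4 ∧ q1) → q1)  //  ¬(¬q1 ∧ (q2 ↔ ((q1 ∧ ¬q2) ∨ (¬q1 → (q2 → ¬q3))))), ¬((q4 ∧ q1) → q1).
  branch 1 (add (¬q1 ∧ (q2 ↔ ((q1 ∧ ¬q2) ∨ (¬q1 → (q2 → ¬q3))))), ((q4 ∧ q1) → q1)):
    (¬q1 ∧ (q2 ↔ ((q1 ∧ ¬q2) ∨ (¬q1 → (q2 → ¬q3))))): α-rule — add ¬q1, (q2 ↔ ((q1 ∧ ¬q2) ∨ (¬q1 → (q2 → ¬q3)))).
    ((q4 ∧ q1) → q1): β-rule — branch into ¬(q4 ∧ q1)  //  q1.
      branch 1.1 (add ¬(q4 ∧ q1)):
        (q2 ↔ ((q1 ∧ ¬q2) ∨ (¬q1 → (q2 → ¬q3)))): β-rule — branch into q2, ((q1 ∧ ¬q2) ∨ (¬q1 → (q2 → ¬q3)))  //  ¬q2, ¬((q1 ∧ ¬q2) ∨ (¬q1 → (q2 → ¬q3))).
          branch 1.1.1 (add q2, ((q1 ∧ ¬q2) ∨ (¬q1 → (q2 → ¬q3)))):
            ¬(q4 ∧ q1): β-rule — branch into ¬q4  //  ¬q1.
              branch 1.1.1.1 (add ¬q4):
                ((q1 ∧ ¬q2) ∨ (¬q1 → (q2 → ¬q3))): β-rule — branch into (q1 ∧ ¬q2)  //  (¬q1 → (q2 → ¬q3)).
                  branch 1.1.1.1.1 (add (q1 ∧ ¬q2)):
                    (q1 ∧ ¬q2): α-rule — add q1, ¬q2.
                    × closes — contains both q1 and ¬q1.
                  branch 1.1.1.1.2 (add (¬q1 → (q2 → ¬q3))):
                    (¬q1 → (q2 → ¬q3)): β-rule — branch into ¬¬q1  //  (q2 → ¬q3).
                      branch 1.1.1.1.2.1 (add ¬¬q1):
                        × closes — contains both q1 and ¬q1.
                      branch 1.1.1.1.2.2 (add (q2 → ¬q3)):
                        (q2 → ¬q3): β-rule — branch into ¬q2  //  ¬q3.
                          branch 1.1.1.1.2.2.1 (add ¬q2):
                            × closes — contains both q2 and ¬q2.
                          branch 1.1.1.1.2.2.2 (add ¬q3):
                            ○ open, literals {q1=false, q2=true, q3=false, q4=false}.
              branch 1.1.1.2 (add ¬q1):
                ((q1 ∧ ¬q2) ∨ (¬q1 → (q2 → ¬q3))): β-rule — branch into (q1 ∧ ¬q2)  //  (¬q1 → (q2 → ¬q3)).
                  branch 1.1.1.2.1 (add (q1 ∧ ¬q2)):
                    (q1 ∧ ¬q2): α-rule — add q1, ¬q2.
                    × closes — contains both q1 and ¬q1.
                  branch 1.1.1.2.2 (add (¬q1 → (q2 → ¬q3))):
                    (¬q1 → (q2 → ¬q3)): β-rule — branch into ¬¬q1  //  (q2 → ¬q3).
                      branch 1.1.1.2.2.1 (add ¬¬q1):
                        × closes — contains both q1 and ¬q1.
                      branch 1.1.1.2.2.2 (add (q2 → ¬q3)):
                        (q2 → ¬q3): β-rule — branch into ¬q2  //  ¬q3.
                          branch 1.1.1.2.2.2.1 (add ¬q2):
                            × closes — contains both q2 and ¬q2.
                          branch 1.1.1.2.2.2.2 (add ¬q3):
                            ○ open, literals {q1=false, q2=true, q3=false}.
          branch 1.1.2 (add ¬q2, ¬((q1 ∧ ¬q2) ∨ (¬q1 → (q2 → ¬q3)))):
            ¬((q1 ∧ ¬q2) ∨ (¬q1 → (q2 → ¬q3))): α-rule — add ¬(q1 ∧ ¬q2), ¬(¬q1 → (q2 → ¬q3)).
            ¬(¬q1 → (q2 → ¬q3)): α-rule — add ¬q1, ¬(q2 → ¬q3).
            ¬(q2 → ¬q3): α-rule — add q2, ¬¬q3.
            × closes — contains both q2 and ¬q2.
      branch 1.2 (add q1):
        × closes — contains both q1 and ¬q1.
  branch 2 (add ¬(¬q1 ∧ (q2 ↔ ((q1 ∧ ¬q2) ∨ (¬q1 → (q2 → ¬q3))))), ¬((q4 ∧ q1) → q1)):
    ¬((q4 ∧ q1) → q1): α-rule — add (q4 ∧ q1), ¬q1.
    (q4 ∧ q1): α-rule — add q4, q1.
    × closes — contains both q1 and ¬q1.
9 branches closed, 2 open.
Each open branch fixes some atoms; the unmentioned ones are free. Counting distinct full assignments: branch {q1=false, q2=true, q3=false, q4=false} (q5) contributes 2 new; branch {q1=false, q2=true, q3=false} (q4, q5) contributes 2 new. Total: 4.

4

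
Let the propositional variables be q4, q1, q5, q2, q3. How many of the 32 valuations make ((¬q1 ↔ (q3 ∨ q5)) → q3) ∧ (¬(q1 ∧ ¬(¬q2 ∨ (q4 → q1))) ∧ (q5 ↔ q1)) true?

Initial set: {(((¬q1 ↔ (q3 ∨ q5)) → q3) ∧ (¬(q1 ∧ ¬(¬q2 ∨ (q4 → q1))) ∧ (q5 ↔ q1)))}.
(((¬q1 ↔ (q3 ∨ q5)) → q3) ∧ (¬(q1 ∧ ¬(¬q2 ∨ (q4 → q1))) ∧ (q5 ↔ q1))): α-rule — add ((¬q1 ↔ (q3 ∨ q5)) → q3), (¬(q1 ∧ ¬(¬q2 ∨ (q4 → q1))) ∧ (q5 ↔ q1)).
(¬(q1 ∧ ¬(¬q2 ∨ (q4 → q1))) ∧ (q5 ↔ q1)): α-rule — add ¬(q1 ∧ ¬(¬q2 ∨ (q4 → q1))), (q5 ↔ q1).
((¬q1 ↔ (q3 ∨ q5)) → q3): β-rule — branch into ¬(¬q1 ↔ (q3 ∨ q5))  //  q3.
  branch 1 (add ¬(¬q1 ↔ (q3 ∨ q5))):
    ¬(q1 ∧ ¬(¬q2 ∨ (q4 → q1))): β-rule — branch into ¬q1  //  ¬¬(¬q2 ∨ (q4 → q1)).
      branch 1.1 (add ¬q1):
        (q5 ↔ q1): β-rule — branch into q5, q1  //  ¬q5, ¬q1.
          branch 1.1.1 (add q5, q1):
            × closes — contains both q1 and ¬q1.
          branch 1.1.2 (add ¬q5, ¬q1):
            ¬(¬q1 ↔ (q3 ∨ q5)): β-rule — branch into ¬q1, ¬(q3 ∨ q5)  //  ¬¬q1, (q3 ∨ q5).
              branch 1.1.2.1 (add ¬q1, ¬(q3 ∨ q5)):
                ¬(q3 ∨ q5): α-rule — add ¬q3, ¬q5.
                ○ open, literals {q1=false, q3=false, q5=false}.
              branch 1.1.2.2 (add ¬¬q1, (q3 ∨ q5)):
                × closes — contains both q1 and ¬q1.
      branch 1.2 (add ¬¬(¬q2 ∨ (q4 → q1))):
        (q5 ↔ q1): β-rule — branch into q5, q1  //  ¬q5, ¬q1.
          branch 1.2.1 (add q5, q1):
            ¬(¬q1 ↔ (q3 ∨ q5)): β-rule — branch into ¬q1, ¬(q3 ∨ q5)  //  ¬¬q1, (q3 ∨ q5).
              branch 1.2.1.1 (add ¬q1, ¬(q3 ∨ q5)):
                × closes — contains both q1 and ¬q1.
              branch 1.2.1.2 (add ¬¬q1, (q3 ∨ q5)):
                ¬¬(¬q2 ∨ (q4 → q1)): β-rule — branch into ¬q2  //  (q4 → q1).
                  branch 1.2.1.2.1 (add ¬q2):
                    (q3 ∨ q5): β-rule — branch into q3  //  q5.
                      branch 1.2.1.2.1.1 (add q3):
                        ○ open, literals {q1=true, q2=false, q3=true, q5=true}.
                      branch 1.2.1.2.1.2 (add q5):
                        ○ open, literals {q1=true, q2=false, q5=true}.
                  branch 1.2.1.2.2 (add (q4 → q1)):
                    (q3 ∨ q5): β-rule — branch into q3  //  q5.
                      branch 1.2.1.2.2.1 (add q3):
                        (q4 → q1): β-rule — branch into ¬q4  //  q1.
                          branch 1.2.1.2.2.1.1 (add ¬q4):
                            ○ open, literals {q1=true, q3=true, q4=false, q5=true}.
                          branch 1.2.1.2.2.1.2 (add q1):
                            ○ open, literals {q1=true, q3=true, q5=true}.
                      branch 1.2.1.2.2.2 (add q5):
                        (q4 → q1): β-rule — branch into ¬q4  //  q1.
                          branch 1.2.1.2.2.2.1 (add ¬q4):
                            ○ open, literals {q1=true, q4=false, q5=true}.
                          branch 1.2.1.2.2.2.2 (add q1):
                            ○ open, literals {q1=true, q5=true}.
          branch 1.2.2 (add ¬q5, ¬q1):
            ¬(¬q1 ↔ (q3 ∨ q5)): β-rule — branch into ¬q1, ¬(q3 ∨ q5)  //  ¬¬q1, (q3 ∨ q5).
              branch 1.2.2.1 (add ¬q1, ¬(q3 ∨ q5)):
                ¬(q3 ∨ q5): α-rule — add ¬q3, ¬q5.
                ¬¬(¬q2 ∨ (q4 → q1)): β-rule — branch into ¬q2  //  (q4 → q1).
                  branch 1.2.2.1.1 (add ¬q2):
                    ○ open, literals {q1=false, q2=false, q3=false, q5=false}.
                  branch 1.2.2.1.2 (add (q4 → q1)):
                    (q4 → q1): β-rule — branch into ¬q4  //  q1.
                      branch 1.2.2.1.2.1 (add ¬q4):
                        ○ open, literals {q1=false, q3=false, q4=false, q5=false}.
                      branch 1.2.2.1.2.2 (add q1):
                        × closes — contains both q1 and ¬q1.
              branch 1.2.2.2 (add ¬¬q1, (q3 ∨ q5)):
                × closes — contains both q1 and ¬q1.
  branch 2 (add q3):
    ¬(q1 ∧ ¬(¬q2 ∨ (q4 → q1))): β-rule — branch into ¬q1  //  ¬¬(¬q2 ∨ (q4 → q1)).
      branch 2.1 (add ¬q1):
        (q5 ↔ q1): β-rule — branch into q5, q1  //  ¬q5, ¬q1.
          branch 2.1.1 (add q5, q1):
            × closes — contains both q1 and ¬q1.
          branch 2.1.2 (add ¬q5, ¬q1):
            ○ open, literals {q1=false, q3=true, q5=false}.
      branch 2.2 (add ¬¬(¬q2 ∨ (q4 → q1))):
        (q5 ↔ q1): β-rule — branch into q5, q1  //  ¬q5, ¬q1.
          branch 2.2.1 (add q5, q1):
            ¬¬(¬q2 ∨ (q4 → q1)): β-rule — branch into ¬q2  //  (q4 → q1).
              branch 2.2.1.1 (add ¬q2):
                ○ open, literals {q1=true, q2=false, q3=true, q5=true}.
              branch 2.2.1.2 (add (q4 → q1)):
                (q4 → q1): β-rule — branch into ¬q4  //  q1.
                  branch 2.2.1.2.1 (add ¬q4):
                    ○ open, literals {q1=true, q3=true, q4=false, q5=true}.
                  branch 2.2.1.2.2 (add q1):
                    ○ open, literals {q1=true, q3=true, q5=true}.
          branch 2.2.2 (add ¬q5, ¬q1):
            ¬¬(¬q2 ∨ (q4 → q1)): β-rule — branch into ¬q2  //  (q4 → q1).
              branch 2.2.2.1 (add ¬q2):
                ○ open, literals {q1=false, q2=false, q3=true, q5=false}.
              branch 2.2.2.2 (add (q4 → q1)):
                (q4 → q1): β-rule — branch into ¬q4  //  q1.
                  branch 2.2.2.2.1 (add ¬q4):
                    ○ open, literals {q1=false, q3=true, q4=false, q5=false}.
                  branch 2.2.2.2.2 (add q1):
                    × closes — contains both q1 and ¬q1.
7 branches closed, 15 open.
Each open branch fixes some atoms; the unmentioned ones are free. Counting distinct full assignments: branch {q1=false, q3=false, q5=false} (q4, q2) contributes 4 new; branch {q1=true, q2=false, q3=true, q5=true} (q4) contributes 2 new; branch {q1=true, q2=false, q5=true} (q4, q3) contributes 2 new; branch {q1=true, q3=true, q4=false, q5=true} (q2) contributes 1 new; branch {q1=true, q3=true, q5=true} (q4, q2) contributes 1 new; branch {q1=true, q4=false, q5=true} (q2, q3) contributes 1 new; branch {q1=true, q5=true} (q4, q2, q3) contributes 1 new; branch {q1=false, q2=false, q3=false, q5=false} (q4) contributes 0 new; branch {q1=false, q3=false, q4=false, q5=false} (q2) contributes 0 new; branch {q1=false, q3=true, q5=false} (q4, q2) contributes 4 new; branch {q1=true, q2=false, q3=true, q5=true} (q4) contributes 0 new; branch {q1=true, q3=true, q4=false, q5=true} (q2) contributes 0 new; branch {q1=true, q3=true, q5=true} (q4, q2) contributes 0 new; branch {q1=false, q2=false, q3=true, q5=false} (q4) contributes 0 new; branch {q1=false, q3=true, q4=false, q5=false} (q2) contributes 0 new. Total: 16.

16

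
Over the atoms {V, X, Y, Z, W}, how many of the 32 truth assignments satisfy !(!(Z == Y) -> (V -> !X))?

Initial set: {!(!(Z == Y) -> (V -> !X))}.
!(!(Z == Y) -> (V -> !X)): α-rule — add !(Z == Y), !(V -> !X).
!(V -> !X): α-rule — add V, !!X.
!(Z == Y): β-rule — branch into Z, !Y  //  !Z, Y.
  branch 1 (add Z, !Y):
    ○ open, literals {V=true, X=true, Y=false, Z=true}.
  branch 2 (add !Z, Y):
    ○ open, literals {V=true, X=true, Y=true, Z=false}.
0 branches closed, 2 open.
Each open branch fixes some atoms; the unmentioned ones are free. Counting distinct full assignments: branch {V=true, X=true, Y=false, Z=true} (W) contributes 2 new; branch {V=true, X=true, Y=true, Z=false} (W) contributes 2 new. Total: 4.

4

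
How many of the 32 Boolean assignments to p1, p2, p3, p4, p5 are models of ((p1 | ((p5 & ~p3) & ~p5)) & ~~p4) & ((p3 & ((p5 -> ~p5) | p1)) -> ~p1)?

Initial set: {(((p1 | ((p5 & ~p3) & ~p5)) & ~~p4) & ((p3 & ((p5 -> ~p5) | p1)) -> ~p1))}.
(((p1 | ((p5 & ~p3) & ~p5)) & ~~p4) & ((p3 & ((p5 -> ~p5) | p1)) -> ~p1)): α-rule — add ((p1 | ((p5 & ~p3) & ~p5)) & ~~p4), ((p3 & ((p5 -> ~p5) | p1)) -> ~p1).
((p1 | ((p5 & ~p3) & ~p5)) & ~~p4): α-rule — add (p1 | ((p5 & ~p3) & ~p5)), ~~p4.
~~p4: drop double negation, giving p4.
((p3 & ((p5 -> ~p5) | p1)) -> ~p1): β-rule — branch into ~(p3 & ((p5 -> ~p5) | p1))  //  ~p1.
  branch 1 (add ~(p3 & ((p5 -> ~p5) | p1))):
    (p1 | ((p5 & ~p3) & ~p5)): β-rule — branch into p1  //  ((p5 & ~p3) & ~p5).
      branch 1.1 (add p1):
        ~(p3 & ((p5 -> ~p5) | p1)): β-rule — branch into ~p3  //  ~((p5 -> ~p5) | p1).
          branch 1.1.1 (add ~p3):
            ○ open, literals {p1=T, p3=F, p4=T}.
          branch 1.1.2 (add ~((p5 -> ~p5) | p1)):
            ~((p5 -> ~p5) | p1): α-rule — add ~(p5 -> ~p5), ~p1.
            × closes — contains both p1 and ~p1.
      branch 1.2 (add ((p5 & ~p3) & ~p5)):
        ((p5 & ~p3) & ~p5): α-rule — add (p5 & ~p3), ~p5.
        (p5 & ~p3): α-rule — add p5, ~p3.
        × closes — contains both p5 and ~p5.
  branch 2 (add ~p1):
    (p1 | ((p5 & ~p3) & ~p5)): β-rule — branch into p1  //  ((p5 & ~p3) & ~p5).
      branch 2.1 (add p1):
        × closes — contains both p1 and ~p1.
      branch 2.2 (add ((p5 & ~p3) & ~p5)):
        ((p5 & ~p3) & ~p5): α-rule — add (p5 & ~p3), ~p5.
        (p5 & ~p3): α-rule — add p5, ~p3.
        × closes — contains both p5 and ~p5.
4 branches closed, 1 open.
Each open branch fixes some atoms; the unmentioned ones are free. Counting distinct full assignments: branch {p1=T, p3=F, p4=T} (p2, p5) contributes 4 new. Total: 4.

4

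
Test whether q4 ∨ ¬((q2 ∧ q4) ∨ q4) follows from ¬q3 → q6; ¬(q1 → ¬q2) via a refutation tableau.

Initial set: {(¬q3 → q6); ¬(q1 → ¬q2); ¬(q4 ∨ ¬((q2 ∧ q4) ∨ q4))}.
¬(q1 → ¬q2): α-rule — add q1, ¬¬q2.
¬(q4 ∨ ¬((q2 ∧ q4) ∨ q4)): α-rule — add ¬q4, ¬¬((q2 ∧ q4) ∨ q4).
(¬q3 → q6): β-rule — branch into ¬¬q3  //  q6.
  branch 1 (add ¬¬q3):
    ¬¬((q2 ∧ q4) ∨ q4): β-rule — branch into (q2 ∧ q4)  //  q4.
      branch 1.1 (add (q2 ∧ q4)):
        (q2 ∧ q4): α-rule — add q2, q4.
        × closes — contains both q4 and ¬q4.
      branch 1.2 (add q4):
        × closes — contains both q4 and ¬q4.
  branch 2 (add q6):
    ¬¬((q2 ∧ q4) ∨ q4): β-rule — branch into (q2 ∧ q4)  //  q4.
      branch 2.1 (add (q2 ∧ q4)):
        (q2 ∧ q4): α-rule — add q2, q4.
        × closes — contains both q4 and ¬q4.
      branch 2.2 (add q4):
        × closes — contains both q4 and ¬q4.
All 4 branches close.
Every branch closed, so the premises entail the conclusion.

Yes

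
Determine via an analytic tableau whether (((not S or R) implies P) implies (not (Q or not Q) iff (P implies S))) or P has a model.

Initial set: {((((not S or R) implies P) implies (not (Q or not Q) iff (P implies S))) or P)}.
((((not S or R) implies P) implies (not (Q or not Q) iff (P implies S))) or P): β-rule — branch into (((not S or R) implies P) implies (not (Q or not Q) iff (P implies S)))  //  P.
  branch 1 (add (((not S or R) implies P) implies (not (Q or not Q) iff (P implies S)))):
    (((not S or R) implies P) implies (not (Q or not Q) iff (P implies S))): β-rule — branch into not ((not S or R) implies P)  //  (not (Q or not Q) iff (P implies S)).
      branch 1.1 (add not ((not S or R) implies P)):
        not ((not S or R) implies P): α-rule — add (not S or R), not P.
        (not S or R): β-rule — branch into not S  //  R.
          branch 1.1.1 (add not S):
            ○ open, literals {P=false, S=false}.
          branch 1.1.2 (add R):
            ○ open, literals {P=false, R=true}.
      branch 1.2 (add (not (Q or not Q) iff (P implies S))):
        (not (Q or not Q) iff (P implies S)): β-rule — branch into not (Q or not Q), (P implies S)  //  not not (Q or not Q), not (P implies S).
          branch 1.2.1 (add not (Q or not Q), (P implies S)):
            not (Q or not Q): α-rule — add not Q, not not Q.
            × closes — contains both Q and not Q.
          branch 1.2.2 (add not not (Q or not Q), not (P implies S)):
            not (P implies S): α-rule — add P, not S.
            not not (Q or not Q): β-rule — branch into Q  //  not Q.
              branch 1.2.2.1 (add Q):
                ○ open, literals {P=true, Q=true, S=false}.
              branch 1.2.2.2 (add not Q):
                ○ open, literals {P=true, Q=false, S=false}.
  branch 2 (add P):
    ○ open, literals {P=true}.
1 branch closed, 5 open.
An open branch gives a satisfying assignment: P=false, S=false.

Satisfiable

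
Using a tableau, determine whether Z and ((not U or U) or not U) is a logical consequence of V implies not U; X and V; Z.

Initial set: {T (V implies not U); T (X and V); T Z; F (Z and ((not U or U) or not U))}.
T (X and V): α-rule — add T X, T V.
T (V implies not U): β-rule — branch into F V  //  T not U.
  branch 1 (add F V):
    × closes — contains both V and not V.
  branch 2 (add T not U):
    F (Z and ((not U or U) or not U)): β-rule — branch into F Z  //  F ((not U or U) or not U).
      branch 2.1 (add F Z):
        × closes — contains both Z and not Z.
      branch 2.2 (add F ((not U or U) or not U)):
        F ((not U or U) or not U): α-rule — add F (not U or U), F not U.
        × closes — contains both U and not U.
All 3 branches close.
Every branch closed, so the premises entail the conclusion.

Yes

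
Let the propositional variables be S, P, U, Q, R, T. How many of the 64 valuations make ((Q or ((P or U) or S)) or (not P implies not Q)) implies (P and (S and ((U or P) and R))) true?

Initial set: {(((Q or ((P or U) or S)) or (not P implies not Q)) implies (P and (S and ((U or P) and R))))}.
(((Q or ((P or U) or S)) or (not P implies not Q)) implies (P and (S and ((U or P) and R)))): β-rule — branch into not ((Q or ((P or U) or S)) or (not P implies not Q))  //  (P and (S and ((U or P) and R))).
  branch 1 (add not ((Q or ((P or U) or S)) or (not P implies not Q))):
    not ((Q or ((P or U) or S)) or (not P implies not Q)): α-rule — add not (Q or ((P or U) or S)), not (not P implies not Q).
    not (Q or ((P or U) or S)): α-rule — add not Q, not ((P or U) or S).
    not (not P implies not Q): α-rule — add not P, not not Q.
    × closes — contains both Q and not Q.
  branch 2 (add (P and (S and ((U or P) and R)))):
    (P and (S and ((U or P) and R))): α-rule — add P, (S and ((U or P) and R)).
    (S and ((U or P) and R)): α-rule — add S, ((U or P) and R).
    ((U or P) and R): α-rule — add (U or P), R.
    (U or P): β-rule — branch into U  //  P.
      branch 2.1 (add U):
        ○ open, literals {P=T, R=T, S=T, U=T}.
      branch 2.2 (add P):
        ○ open, literals {P=T, R=T, S=T}.
1 branch closed, 2 open.
Each open branch fixes some atoms; the unmentioned ones are free. Counting distinct full assignments: branch {P=T, R=T, S=T, U=T} (Q, T) contributes 4 new; branch {P=T, R=T, S=T} (U, Q, T) contributes 4 new. Total: 8.

8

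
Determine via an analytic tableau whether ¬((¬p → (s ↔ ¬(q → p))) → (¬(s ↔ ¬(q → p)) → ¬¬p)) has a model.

Unsatisfiable

Initial set: {¬((¬p → (s ↔ ¬(q → p))) → (¬(s ↔ ¬(q → p)) → ¬¬p))}.
¬((¬p → (s ↔ ¬(q → p))) → (¬(s ↔ ¬(q → p)) → ¬¬p)): α-rule — add (¬p → (s ↔ ¬(q → p))), ¬(¬(s ↔ ¬(q → p)) → ¬¬p).
¬(¬(s ↔ ¬(q → p)) → ¬¬p): α-rule — add ¬(s ↔ ¬(q → p)), ¬¬¬p.
¬¬¬p: drop double negation, giving ¬p.
(¬p → (s ↔ ¬(q → p))): β-rule — branch into ¬¬p  //  (s ↔ ¬(q → p)).
  branch 1 (add ¬¬p):
    × closes — contains both p and ¬p.
  branch 2 (add (s ↔ ¬(q → p))):
    ¬(s ↔ ¬(q → p)): β-rule — branch into s, ¬¬(q → p)  //  ¬s, ¬(q → p).
      branch 2.1 (add s, ¬¬(q → p)):
        (s ↔ ¬(q → p)): β-rule — branch into s, ¬(q → p)  //  ¬s, ¬¬(q → p).
          branch 2.1.1 (add s, ¬(q → p)):
            ¬(q → p): α-rule — add q, ¬p.
            ¬¬(q → p): β-rule — branch into ¬q  //  p.
              branch 2.1.1.1 (add ¬q):
                × closes — contains both q and ¬q.
              branch 2.1.1.2 (add p):
                × closes — contains both p and ¬p.
          branch 2.1.2 (add ¬s, ¬¬(q → p)):
            × closes — contains both s and ¬s.
      branch 2.2 (add ¬s, ¬(q → p)):
        ¬(q → p): α-rule — add q, ¬p.
        (s ↔ ¬(q → p)): β-rule — branch into s, ¬(q → p)  //  ¬s, ¬¬(q → p).
          branch 2.2.1 (add s, ¬(q → p)):
            × closes — contains both s and ¬s.
          branch 2.2.2 (add ¬s, ¬¬(q → p)):
            ¬¬(q → p): β-rule — branch into ¬q  //  p.
              branch 2.2.2.1 (add ¬q):
                × closes — contains both q and ¬q.
              branch 2.2.2.2 (add p):
                × closes — contains both p and ¬p.
All 7 branches close.
Every branch closed; the formula is unsatisfiable.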